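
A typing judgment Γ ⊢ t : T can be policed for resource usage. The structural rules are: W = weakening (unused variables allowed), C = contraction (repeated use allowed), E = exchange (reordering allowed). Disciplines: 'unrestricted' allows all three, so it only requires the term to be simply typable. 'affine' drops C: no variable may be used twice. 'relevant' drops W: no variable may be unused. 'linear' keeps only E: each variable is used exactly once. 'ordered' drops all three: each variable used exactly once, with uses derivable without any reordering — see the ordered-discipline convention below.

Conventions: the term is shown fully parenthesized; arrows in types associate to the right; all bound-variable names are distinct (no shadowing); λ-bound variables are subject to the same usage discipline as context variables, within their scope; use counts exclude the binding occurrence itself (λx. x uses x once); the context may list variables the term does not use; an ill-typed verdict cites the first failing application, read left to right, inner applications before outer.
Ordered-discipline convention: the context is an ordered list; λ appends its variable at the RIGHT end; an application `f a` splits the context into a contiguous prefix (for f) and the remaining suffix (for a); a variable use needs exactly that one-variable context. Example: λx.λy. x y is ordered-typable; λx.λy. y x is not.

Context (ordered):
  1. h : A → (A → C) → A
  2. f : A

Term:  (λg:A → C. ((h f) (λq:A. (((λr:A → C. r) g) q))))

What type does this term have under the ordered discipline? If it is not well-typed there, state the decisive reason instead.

term : (A → C) → A
counts: h=1; f=1; g (λ-bound)=1; q (λ-bound)=1; r (λ-bound)=1
order of uses: h, f, r, g, q
typing: well-typed at (A → C) → A
summary: ordered ✓ · linear ✓ · affine ✓ · relevant ✓ · unrestricted ✓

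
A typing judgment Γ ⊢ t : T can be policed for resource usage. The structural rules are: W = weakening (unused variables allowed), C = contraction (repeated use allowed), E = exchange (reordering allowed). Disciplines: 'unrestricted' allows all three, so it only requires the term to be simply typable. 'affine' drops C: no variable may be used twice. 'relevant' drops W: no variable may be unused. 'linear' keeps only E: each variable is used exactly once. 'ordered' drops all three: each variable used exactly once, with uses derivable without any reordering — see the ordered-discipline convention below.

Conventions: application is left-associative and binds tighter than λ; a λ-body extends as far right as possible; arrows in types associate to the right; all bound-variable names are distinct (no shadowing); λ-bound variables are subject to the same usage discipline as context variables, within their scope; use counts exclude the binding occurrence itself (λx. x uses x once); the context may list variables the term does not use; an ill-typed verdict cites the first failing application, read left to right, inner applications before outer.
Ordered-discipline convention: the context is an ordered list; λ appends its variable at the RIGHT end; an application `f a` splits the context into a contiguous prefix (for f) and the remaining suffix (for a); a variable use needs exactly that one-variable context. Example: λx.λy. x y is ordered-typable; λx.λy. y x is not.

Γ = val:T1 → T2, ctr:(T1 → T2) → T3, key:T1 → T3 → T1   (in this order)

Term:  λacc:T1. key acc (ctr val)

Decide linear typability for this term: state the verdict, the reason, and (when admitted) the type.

yes — single use per variable (val, ctr, key, acc); term : T1 → T1
use counts: val=1; ctr=1; key=1; acc [bound]=1
order of uses: key, acc, ctr, val
typing: the term checks, with type T1 → T1
per-discipline verdicts: ordered ✗, linear ✓, affine ✓, relevant ✓, unrestricted ✓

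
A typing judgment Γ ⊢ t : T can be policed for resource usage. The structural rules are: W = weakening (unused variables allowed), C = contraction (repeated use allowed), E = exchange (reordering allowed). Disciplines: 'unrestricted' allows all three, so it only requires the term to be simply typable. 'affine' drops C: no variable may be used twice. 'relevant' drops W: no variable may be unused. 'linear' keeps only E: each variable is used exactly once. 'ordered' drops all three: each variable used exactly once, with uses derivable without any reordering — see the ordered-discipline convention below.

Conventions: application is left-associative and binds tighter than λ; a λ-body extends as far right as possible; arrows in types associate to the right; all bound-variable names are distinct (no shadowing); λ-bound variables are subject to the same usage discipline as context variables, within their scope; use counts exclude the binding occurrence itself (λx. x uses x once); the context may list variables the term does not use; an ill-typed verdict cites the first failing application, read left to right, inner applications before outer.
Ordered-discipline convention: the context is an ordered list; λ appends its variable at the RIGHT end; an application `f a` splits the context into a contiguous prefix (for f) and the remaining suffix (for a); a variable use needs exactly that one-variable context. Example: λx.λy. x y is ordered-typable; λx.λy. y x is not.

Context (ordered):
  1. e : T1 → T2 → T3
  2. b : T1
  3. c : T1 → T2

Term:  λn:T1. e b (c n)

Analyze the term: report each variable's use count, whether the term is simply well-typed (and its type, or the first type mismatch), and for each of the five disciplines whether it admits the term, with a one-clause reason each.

usage: e ×1; b ×1; c ×1; n (bound) ×1
left-to-right use order: e, b, c, n
typing: well-typed at T1 → T3
ordered: ✓ — e, b, c, n: once each, no exchange needed
linear: ✓ — exactly-once usage across e, b, c, n
affine: ✓ — e, b, c, n: no repeats, contraction unneeded
relevant: ✓ — every one of e, b, c, n appears
unrestricted: ✓ — simply typable at T1 → T3; W, C, E all held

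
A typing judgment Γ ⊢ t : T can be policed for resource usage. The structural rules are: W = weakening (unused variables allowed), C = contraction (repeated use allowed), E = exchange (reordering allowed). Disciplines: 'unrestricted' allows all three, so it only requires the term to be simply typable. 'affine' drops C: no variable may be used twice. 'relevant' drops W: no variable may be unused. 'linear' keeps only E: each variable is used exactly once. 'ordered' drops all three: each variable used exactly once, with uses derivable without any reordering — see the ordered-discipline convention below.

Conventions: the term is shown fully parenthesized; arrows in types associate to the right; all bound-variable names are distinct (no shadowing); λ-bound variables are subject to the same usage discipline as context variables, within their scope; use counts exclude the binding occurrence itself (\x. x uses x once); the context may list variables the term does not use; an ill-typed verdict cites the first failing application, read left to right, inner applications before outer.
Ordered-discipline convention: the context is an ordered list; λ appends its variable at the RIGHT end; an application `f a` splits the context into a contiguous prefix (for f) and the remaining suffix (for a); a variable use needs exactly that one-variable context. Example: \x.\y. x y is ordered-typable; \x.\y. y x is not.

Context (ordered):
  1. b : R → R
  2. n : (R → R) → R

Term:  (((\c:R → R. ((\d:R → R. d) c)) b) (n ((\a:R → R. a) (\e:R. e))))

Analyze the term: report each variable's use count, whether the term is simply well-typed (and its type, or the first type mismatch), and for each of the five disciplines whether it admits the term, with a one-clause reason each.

use counts: b: 1×, n: 1×, c (λ-bound): 1×, d (λ-bound): 1×, a (λ-bound): 1×, e (λ-bound): 1×
order of uses: d, c, b, n, a, e
typing: the term checks, with type R
ordered: ✓, b, n, c, d, a, e once each; derivable with no W/C/E
linear: ✓, each of b, n, c, d, a, e used exactly once
affine: ✓, none of b, n, c, d, a, e used more than once
relevant: ✓, every one of b, n, c, d, a, e appears
unrestricted: ✓, type-checks (R) and nothing is barred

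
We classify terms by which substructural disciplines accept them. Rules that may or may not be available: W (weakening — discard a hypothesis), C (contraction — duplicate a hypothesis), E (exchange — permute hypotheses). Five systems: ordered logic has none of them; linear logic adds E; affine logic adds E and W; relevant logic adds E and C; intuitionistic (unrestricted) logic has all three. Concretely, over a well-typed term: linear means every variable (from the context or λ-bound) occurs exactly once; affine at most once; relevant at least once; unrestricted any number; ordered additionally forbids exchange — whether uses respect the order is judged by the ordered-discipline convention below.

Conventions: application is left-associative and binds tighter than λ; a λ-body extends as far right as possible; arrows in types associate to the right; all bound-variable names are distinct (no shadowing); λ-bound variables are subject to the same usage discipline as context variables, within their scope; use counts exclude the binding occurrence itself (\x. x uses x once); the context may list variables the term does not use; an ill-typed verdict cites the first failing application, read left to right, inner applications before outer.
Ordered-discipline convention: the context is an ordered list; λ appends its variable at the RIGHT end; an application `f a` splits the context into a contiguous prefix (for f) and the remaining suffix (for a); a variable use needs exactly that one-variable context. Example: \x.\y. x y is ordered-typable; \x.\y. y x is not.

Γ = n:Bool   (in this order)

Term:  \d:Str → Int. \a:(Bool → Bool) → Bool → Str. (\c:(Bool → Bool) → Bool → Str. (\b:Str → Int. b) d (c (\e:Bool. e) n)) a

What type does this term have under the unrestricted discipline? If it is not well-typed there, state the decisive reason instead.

term : (Str → Int) → ((Bool → Bool) → Bool → Str) → Int
variable uses: n=1; d (λ-bound)=1; a (λ-bound)=1; c (λ-bound)=1; b (λ-bound)=1; e (λ-bound)=1
left-to-right use order: b, d, c, e, n, a
typing: well-typed at (Str → Int) → ((Bool → Bool) → Bool → Str) → Int
across the five disciplines: ordered ✗; linear ✓; affine ✓; relevant ✓; unrestricted ✓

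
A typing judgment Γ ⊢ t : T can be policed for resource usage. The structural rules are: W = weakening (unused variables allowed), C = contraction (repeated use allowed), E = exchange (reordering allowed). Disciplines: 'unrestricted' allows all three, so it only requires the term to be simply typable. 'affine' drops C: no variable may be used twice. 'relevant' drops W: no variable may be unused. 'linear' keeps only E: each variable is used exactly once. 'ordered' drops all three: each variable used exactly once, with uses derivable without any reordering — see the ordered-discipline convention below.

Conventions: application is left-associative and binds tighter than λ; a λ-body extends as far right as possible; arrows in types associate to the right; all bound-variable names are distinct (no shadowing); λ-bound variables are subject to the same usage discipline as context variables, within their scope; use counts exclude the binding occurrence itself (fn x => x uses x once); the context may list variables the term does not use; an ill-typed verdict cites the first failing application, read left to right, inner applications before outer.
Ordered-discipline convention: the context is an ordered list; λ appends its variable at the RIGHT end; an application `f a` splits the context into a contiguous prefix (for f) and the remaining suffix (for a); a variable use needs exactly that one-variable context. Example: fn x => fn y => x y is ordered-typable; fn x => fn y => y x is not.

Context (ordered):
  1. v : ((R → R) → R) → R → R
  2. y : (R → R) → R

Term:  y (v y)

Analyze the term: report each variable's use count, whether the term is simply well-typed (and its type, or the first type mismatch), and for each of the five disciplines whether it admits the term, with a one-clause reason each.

use counts: v=1, y=2
order of uses: y, v, y
typing: well-typed at R
ordered ✗ (y ×2 used more than once (contraction))
linear ✗ (y ×2 used more than once (contraction))
affine ✗ (y ×2 used more than once (contraction))
relevant ✓ (every one of v, y appears)
unrestricted ✓ (well-typed at R; no restrictions here)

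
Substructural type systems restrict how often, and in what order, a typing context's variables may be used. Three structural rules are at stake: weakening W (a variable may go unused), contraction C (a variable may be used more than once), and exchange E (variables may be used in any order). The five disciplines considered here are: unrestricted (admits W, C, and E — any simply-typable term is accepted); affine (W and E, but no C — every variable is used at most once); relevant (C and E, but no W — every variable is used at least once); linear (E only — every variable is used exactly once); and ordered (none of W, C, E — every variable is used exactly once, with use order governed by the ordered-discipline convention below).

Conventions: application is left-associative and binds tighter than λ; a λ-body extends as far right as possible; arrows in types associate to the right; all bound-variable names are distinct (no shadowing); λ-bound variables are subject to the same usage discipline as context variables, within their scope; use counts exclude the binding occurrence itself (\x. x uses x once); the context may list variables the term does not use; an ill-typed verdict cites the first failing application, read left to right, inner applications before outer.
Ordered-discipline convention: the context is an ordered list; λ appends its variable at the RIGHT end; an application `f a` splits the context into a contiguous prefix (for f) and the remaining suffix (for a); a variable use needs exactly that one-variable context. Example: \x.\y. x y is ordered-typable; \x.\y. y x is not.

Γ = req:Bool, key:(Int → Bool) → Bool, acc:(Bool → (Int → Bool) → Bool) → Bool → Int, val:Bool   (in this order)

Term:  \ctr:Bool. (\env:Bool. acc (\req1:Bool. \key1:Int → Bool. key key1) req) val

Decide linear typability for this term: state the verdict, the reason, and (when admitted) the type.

no — needs weakening: ctr, env, req1 unused
variable uses: req: 1×, key: 1×, acc: 1×, val: 1×, ctr (bound): 0×, env (bound): 0×, req1 (bound): 0×, key1 (bound): 1×
left-to-right use order: acc, key, key1, req, val
typing: ✓ — Bool → Int
per-discipline verdicts: ordered ✗; linear ✗; affine ✓; relevant ✗; unrestricted ✓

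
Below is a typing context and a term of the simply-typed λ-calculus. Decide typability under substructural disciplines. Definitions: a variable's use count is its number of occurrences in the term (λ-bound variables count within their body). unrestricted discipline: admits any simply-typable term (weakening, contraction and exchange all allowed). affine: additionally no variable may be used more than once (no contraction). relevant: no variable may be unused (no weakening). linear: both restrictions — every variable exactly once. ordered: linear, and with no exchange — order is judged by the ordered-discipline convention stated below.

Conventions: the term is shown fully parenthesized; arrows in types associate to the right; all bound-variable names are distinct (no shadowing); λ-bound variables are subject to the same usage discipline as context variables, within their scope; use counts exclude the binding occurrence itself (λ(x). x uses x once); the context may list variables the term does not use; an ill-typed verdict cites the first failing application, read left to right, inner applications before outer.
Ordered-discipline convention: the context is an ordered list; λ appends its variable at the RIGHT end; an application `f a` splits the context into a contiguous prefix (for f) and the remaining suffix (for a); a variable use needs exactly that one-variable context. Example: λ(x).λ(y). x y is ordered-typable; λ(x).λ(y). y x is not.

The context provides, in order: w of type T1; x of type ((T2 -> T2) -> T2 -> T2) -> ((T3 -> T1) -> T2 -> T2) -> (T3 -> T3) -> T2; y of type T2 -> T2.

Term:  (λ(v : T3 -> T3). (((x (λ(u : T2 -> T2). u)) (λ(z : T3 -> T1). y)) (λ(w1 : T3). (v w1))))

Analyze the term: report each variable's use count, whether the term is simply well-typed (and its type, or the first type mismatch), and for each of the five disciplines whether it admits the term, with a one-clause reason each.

variable uses: w: 0×; x: 1×; y: 1×; v (bound): 1×; u (bound): 1×; z (bound): 0×; w1 (bound): 1×
left-to-right use order: x, u, y, v, w1
typing: well-typed at (T3 -> T3) -> T2
ordered: ✗, unused: w, z — weakening required
linear: ✗, unused: w, z — weakening required
affine: ✓, w, x, y, v, u, z, w1: no repeats, contraction unneeded
relevant: ✗, unused: w, z — weakening required
unrestricted: ✓, well-typed at (T3 -> T3) -> T2; no restrictions here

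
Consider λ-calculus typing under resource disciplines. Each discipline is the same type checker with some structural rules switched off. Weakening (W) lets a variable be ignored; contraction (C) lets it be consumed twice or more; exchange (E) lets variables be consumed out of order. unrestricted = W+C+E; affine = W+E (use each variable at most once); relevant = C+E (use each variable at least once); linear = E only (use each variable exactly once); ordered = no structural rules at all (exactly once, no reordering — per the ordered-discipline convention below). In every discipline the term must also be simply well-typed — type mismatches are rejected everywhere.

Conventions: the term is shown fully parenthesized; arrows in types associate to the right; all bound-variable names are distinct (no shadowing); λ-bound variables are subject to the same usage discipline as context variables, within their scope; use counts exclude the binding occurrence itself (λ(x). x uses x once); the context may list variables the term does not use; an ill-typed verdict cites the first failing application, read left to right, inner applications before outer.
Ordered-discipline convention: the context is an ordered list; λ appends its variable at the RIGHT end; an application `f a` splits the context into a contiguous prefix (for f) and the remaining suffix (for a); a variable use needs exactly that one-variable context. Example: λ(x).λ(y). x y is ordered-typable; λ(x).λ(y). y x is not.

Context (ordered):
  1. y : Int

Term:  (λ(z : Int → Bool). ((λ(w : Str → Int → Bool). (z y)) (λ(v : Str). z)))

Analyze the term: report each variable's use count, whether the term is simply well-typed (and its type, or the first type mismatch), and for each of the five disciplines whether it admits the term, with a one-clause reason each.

usage: y: 1×; z (λ-bound): 2×; w (λ-bound): 0×; v (λ-bound): 0×
order of uses: z, y, z
typing: well-typed — term : (Int → Bool) → Bool
ordered: ✗ — repeated use of z ×2; needs weakening: w, v unused
linear: ✗ — repeated use of z ×2; needs weakening: w, v unused
affine: ✗ — repeated use of z ×2
relevant: ✗ — needs weakening: w, v unused
unrestricted: ✓ — well-typed at (Int → Bool) → Bool; no restrictions here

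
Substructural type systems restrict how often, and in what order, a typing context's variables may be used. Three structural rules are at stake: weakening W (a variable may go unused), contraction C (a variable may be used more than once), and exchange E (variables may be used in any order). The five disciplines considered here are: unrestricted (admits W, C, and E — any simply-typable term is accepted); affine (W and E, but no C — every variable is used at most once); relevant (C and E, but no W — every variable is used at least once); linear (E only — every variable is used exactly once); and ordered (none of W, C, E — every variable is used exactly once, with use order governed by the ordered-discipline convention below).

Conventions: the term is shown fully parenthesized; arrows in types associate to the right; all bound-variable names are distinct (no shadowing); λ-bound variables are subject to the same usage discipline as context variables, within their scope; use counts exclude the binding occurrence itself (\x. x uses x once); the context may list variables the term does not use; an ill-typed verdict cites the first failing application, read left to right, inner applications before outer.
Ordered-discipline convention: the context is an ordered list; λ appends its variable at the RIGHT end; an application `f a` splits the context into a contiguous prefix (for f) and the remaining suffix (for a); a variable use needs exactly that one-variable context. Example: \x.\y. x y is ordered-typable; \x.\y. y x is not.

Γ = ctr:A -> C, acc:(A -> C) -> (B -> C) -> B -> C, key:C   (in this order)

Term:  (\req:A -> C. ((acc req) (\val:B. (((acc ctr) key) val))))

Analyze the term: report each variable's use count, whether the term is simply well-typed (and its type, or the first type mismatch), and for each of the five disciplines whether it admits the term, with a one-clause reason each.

usage: ctr: 1×; acc: 2×; key: 1×; req (λ-bound): 1×; val (λ-bound): 1×
order of uses: acc, req, acc, ctr, key, val
typing: ill-typed: argument of type C where B -> C is required
ordered: ✗ — the type mismatch rejects it
linear: ✗ — not simply typable
affine: ✗ — fails simple typing
relevant: ✗ — a type mismatch blocks all five
unrestricted: ✗ — the type mismatch rejects it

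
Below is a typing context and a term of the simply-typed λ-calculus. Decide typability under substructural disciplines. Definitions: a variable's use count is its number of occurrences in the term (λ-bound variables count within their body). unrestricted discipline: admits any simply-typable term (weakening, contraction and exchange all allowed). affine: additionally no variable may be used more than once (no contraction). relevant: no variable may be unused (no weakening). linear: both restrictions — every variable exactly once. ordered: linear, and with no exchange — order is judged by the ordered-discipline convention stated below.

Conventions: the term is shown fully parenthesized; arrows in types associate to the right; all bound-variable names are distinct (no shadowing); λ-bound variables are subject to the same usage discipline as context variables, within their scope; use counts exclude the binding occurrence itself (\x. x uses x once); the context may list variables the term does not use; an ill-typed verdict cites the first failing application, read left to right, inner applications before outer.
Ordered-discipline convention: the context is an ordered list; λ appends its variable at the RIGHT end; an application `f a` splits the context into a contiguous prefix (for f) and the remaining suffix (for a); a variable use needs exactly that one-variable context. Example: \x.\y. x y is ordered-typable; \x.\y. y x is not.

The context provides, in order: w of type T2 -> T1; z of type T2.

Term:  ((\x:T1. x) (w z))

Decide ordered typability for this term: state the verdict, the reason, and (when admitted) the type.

yes — single-use (w, z, x), ordered derivation ok; term : T1
variable uses: w: 1; z: 1; x [bound]: 1
order of uses: x, w, z
typing: well-typed at T1
all disciplines: ordered ✓; linear ✓; affine ✓; relevant ✓; unrestricted ✓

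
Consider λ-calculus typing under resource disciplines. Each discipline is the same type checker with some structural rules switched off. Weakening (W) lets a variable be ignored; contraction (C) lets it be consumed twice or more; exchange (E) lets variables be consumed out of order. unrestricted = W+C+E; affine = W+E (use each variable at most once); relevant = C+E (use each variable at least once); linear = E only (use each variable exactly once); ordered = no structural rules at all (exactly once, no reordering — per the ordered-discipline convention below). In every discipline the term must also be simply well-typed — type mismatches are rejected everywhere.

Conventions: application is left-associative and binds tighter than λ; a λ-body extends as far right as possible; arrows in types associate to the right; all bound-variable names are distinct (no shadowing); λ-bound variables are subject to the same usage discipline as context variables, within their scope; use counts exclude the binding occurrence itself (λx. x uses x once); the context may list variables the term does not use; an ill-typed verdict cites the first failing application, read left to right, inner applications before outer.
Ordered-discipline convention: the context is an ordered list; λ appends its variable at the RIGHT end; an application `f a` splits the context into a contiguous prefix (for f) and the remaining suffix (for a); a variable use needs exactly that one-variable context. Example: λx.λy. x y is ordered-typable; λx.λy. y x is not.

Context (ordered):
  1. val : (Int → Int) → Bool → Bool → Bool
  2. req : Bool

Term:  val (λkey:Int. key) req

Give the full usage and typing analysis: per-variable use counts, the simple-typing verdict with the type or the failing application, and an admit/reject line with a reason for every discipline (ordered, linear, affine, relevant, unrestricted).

counts: val: 1×; req: 1×; key [bound]: 1×
order of uses: val, key, req
typing: ✓ — Bool → Bool
ordered: ✓, val, req, key once each; derivable with no W/C/E
linear: ✓, val, req, key: one use apiece
affine: ✓, val, req, key: no repeats, contraction unneeded
relevant: ✓, val, req, key: all used, weakening unneeded
unrestricted: ✓, type-checks (Bool → Bool) and nothing is barred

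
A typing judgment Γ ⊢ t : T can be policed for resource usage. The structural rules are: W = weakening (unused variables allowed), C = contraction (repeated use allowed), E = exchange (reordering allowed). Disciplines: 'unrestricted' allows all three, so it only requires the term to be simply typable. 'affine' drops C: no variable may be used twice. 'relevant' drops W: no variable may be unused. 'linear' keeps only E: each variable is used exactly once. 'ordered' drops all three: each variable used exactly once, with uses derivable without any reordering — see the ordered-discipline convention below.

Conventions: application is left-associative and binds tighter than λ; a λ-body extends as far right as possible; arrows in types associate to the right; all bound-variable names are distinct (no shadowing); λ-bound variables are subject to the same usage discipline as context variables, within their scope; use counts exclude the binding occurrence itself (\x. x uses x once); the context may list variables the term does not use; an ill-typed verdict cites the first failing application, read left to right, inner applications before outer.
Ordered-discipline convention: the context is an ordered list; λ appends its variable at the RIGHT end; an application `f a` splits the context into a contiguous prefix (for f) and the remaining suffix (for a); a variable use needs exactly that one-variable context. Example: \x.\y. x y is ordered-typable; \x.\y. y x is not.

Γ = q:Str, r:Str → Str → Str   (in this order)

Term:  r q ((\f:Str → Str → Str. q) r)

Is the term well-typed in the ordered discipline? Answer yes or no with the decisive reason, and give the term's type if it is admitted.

no — repeated use of q ×2, r ×2; f left unused
variable uses: q=2; r=2; f (λ-bound)=0
uses in reading order: r, q, q, r
typing: ✓ — Str
all disciplines: ordered ✗; linear ✗; affine ✗; relevant ✗; unrestricted ✓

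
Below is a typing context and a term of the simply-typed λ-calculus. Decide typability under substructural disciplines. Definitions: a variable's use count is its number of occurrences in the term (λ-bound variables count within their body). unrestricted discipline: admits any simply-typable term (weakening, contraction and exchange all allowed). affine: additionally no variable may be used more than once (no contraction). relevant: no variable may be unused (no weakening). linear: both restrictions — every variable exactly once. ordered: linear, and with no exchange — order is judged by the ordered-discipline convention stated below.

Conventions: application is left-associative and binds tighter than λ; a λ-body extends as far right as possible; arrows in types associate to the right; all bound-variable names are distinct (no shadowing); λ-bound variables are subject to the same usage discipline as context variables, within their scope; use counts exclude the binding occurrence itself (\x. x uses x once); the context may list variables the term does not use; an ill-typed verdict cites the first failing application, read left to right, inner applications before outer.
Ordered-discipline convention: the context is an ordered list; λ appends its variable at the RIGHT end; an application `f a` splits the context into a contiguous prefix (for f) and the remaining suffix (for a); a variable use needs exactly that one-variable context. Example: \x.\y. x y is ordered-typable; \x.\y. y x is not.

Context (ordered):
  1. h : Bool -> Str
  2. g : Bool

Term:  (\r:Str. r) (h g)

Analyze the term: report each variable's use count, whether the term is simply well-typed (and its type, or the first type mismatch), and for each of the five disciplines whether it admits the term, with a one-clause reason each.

usage: h=1; g=1; r (bound)=1
order of uses: r, h, g
typing: well-typed at Str
ordered ✓ (single-use (h, g, r), ordered derivation ok)
linear ✓ (each of h, g, r used exactly once)
affine ✓ (no duplicate uses among h, g, r)
relevant ✓ (every one of h, g, r appears)
unrestricted ✓ (type-checks (Str) and nothing is barred)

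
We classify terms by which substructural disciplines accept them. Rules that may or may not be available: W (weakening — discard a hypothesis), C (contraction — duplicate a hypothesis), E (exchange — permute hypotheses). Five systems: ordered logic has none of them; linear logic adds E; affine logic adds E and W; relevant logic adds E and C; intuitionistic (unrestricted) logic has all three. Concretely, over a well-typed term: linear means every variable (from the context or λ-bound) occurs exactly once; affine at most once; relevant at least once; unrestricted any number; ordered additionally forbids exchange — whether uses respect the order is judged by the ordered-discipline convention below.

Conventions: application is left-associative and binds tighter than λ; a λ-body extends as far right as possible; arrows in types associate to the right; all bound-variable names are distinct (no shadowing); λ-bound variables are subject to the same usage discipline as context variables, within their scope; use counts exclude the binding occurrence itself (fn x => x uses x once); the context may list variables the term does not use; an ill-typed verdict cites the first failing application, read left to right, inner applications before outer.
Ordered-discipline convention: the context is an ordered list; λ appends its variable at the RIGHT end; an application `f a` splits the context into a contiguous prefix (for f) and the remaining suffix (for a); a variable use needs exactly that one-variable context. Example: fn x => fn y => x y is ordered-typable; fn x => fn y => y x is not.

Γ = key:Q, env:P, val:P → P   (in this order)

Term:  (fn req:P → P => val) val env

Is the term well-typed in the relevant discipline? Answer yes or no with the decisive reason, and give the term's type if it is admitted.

no — key, req never used (weakening)
usage: key: 0, env: 1, val: 2, req [bound]: 0
use order (left to right): val, val, env
typing: the term checks, with type P
all disciplines: ordered ✗ | linear ✗ | affine ✗ | relevant ✗ | unrestricted ✓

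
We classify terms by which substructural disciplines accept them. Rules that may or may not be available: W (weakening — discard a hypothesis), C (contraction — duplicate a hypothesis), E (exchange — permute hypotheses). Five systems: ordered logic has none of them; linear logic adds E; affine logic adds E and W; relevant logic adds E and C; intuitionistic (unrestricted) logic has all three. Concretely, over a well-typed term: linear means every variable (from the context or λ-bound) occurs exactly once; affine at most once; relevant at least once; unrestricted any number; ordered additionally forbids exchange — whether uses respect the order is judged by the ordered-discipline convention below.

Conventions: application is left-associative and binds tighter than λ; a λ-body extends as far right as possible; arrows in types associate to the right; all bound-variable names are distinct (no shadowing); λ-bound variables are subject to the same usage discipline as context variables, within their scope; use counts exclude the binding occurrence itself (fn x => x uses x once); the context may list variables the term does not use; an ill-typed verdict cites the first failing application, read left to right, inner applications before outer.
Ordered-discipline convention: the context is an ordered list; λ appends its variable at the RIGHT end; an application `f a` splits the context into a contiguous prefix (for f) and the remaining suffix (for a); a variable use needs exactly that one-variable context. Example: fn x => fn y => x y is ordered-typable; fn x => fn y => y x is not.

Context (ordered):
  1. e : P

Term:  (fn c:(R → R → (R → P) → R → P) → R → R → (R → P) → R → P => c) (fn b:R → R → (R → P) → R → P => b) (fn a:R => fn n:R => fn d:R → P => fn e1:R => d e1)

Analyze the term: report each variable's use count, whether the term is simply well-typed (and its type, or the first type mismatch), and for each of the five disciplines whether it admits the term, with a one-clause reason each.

variable uses: e=0; c (bound)=1; b (bound)=1; a (bound)=0; n (bound)=0; d (bound)=1; e1 (bound)=1
order of uses: c, b, d, e1
typing: ✓ — R → R → (R → P) → R → P
ordered: ✗, unused: e, a, n — weakening required
linear: ✗, unused: e, a, n — weakening required
affine: ✓, at most one use each (e, c, b, a, n, d, e1)
relevant: ✗, unused: e, a, n — weakening required
unrestricted: ✓, well-typed at R → R → (R → P) → R → P; no restrictions here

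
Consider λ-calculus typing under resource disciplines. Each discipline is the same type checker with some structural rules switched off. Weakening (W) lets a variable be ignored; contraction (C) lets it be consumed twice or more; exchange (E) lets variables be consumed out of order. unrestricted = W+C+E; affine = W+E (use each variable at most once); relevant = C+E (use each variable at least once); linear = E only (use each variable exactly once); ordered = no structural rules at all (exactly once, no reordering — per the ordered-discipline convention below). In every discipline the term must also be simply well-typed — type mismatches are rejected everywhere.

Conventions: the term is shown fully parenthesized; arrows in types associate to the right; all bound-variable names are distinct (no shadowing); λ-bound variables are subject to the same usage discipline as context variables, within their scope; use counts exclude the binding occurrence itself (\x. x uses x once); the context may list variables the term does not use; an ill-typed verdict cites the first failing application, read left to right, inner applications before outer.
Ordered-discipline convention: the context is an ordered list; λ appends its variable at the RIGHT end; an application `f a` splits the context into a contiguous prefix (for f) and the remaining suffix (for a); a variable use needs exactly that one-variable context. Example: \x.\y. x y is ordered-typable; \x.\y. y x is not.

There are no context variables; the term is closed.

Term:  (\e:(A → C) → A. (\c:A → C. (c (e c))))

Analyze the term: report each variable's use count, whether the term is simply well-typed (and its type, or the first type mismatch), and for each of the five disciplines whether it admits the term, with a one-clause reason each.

counts: e [bound]: 1×, c [bound]: 2×
left-to-right use order: c, e, c
typing: well-typed at ((A → C) → A) → (A → C) → C
ordered: ✗ — uses contraction: c ×2
linear: ✗ — uses contraction: c ×2
affine: ✗ — uses contraction: c ×2
relevant: ✓ — none of e, c goes unused
unrestricted: ✓ — well-typed at ((A → C) → A) → (A → C) → C; no restrictions here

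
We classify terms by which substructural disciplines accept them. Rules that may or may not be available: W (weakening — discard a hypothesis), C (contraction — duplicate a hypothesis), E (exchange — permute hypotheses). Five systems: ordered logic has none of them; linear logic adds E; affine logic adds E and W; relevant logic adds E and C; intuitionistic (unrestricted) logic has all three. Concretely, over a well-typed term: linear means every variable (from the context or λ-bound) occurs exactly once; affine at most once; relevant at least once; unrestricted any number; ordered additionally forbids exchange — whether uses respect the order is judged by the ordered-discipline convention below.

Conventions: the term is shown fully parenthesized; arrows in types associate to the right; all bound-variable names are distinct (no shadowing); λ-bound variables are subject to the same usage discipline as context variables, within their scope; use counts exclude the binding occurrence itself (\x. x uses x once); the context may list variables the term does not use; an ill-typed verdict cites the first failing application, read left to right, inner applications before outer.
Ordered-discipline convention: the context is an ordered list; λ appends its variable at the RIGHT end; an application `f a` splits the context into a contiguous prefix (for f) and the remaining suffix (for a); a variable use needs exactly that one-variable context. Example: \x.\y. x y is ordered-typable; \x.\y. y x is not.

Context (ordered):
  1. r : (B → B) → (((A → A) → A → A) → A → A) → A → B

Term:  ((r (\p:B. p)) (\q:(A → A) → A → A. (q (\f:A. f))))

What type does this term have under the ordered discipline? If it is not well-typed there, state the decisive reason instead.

term : A → B
counts: r: 1×, p [bound]: 1×, q [bound]: 1×, f [bound]: 1×
use order (left to right): r, p, q, f
typing: well-typed at A → B
per-discipline verdicts: ordered ✓, linear ✓, affine ✓, relevant ✓, unrestricted ✓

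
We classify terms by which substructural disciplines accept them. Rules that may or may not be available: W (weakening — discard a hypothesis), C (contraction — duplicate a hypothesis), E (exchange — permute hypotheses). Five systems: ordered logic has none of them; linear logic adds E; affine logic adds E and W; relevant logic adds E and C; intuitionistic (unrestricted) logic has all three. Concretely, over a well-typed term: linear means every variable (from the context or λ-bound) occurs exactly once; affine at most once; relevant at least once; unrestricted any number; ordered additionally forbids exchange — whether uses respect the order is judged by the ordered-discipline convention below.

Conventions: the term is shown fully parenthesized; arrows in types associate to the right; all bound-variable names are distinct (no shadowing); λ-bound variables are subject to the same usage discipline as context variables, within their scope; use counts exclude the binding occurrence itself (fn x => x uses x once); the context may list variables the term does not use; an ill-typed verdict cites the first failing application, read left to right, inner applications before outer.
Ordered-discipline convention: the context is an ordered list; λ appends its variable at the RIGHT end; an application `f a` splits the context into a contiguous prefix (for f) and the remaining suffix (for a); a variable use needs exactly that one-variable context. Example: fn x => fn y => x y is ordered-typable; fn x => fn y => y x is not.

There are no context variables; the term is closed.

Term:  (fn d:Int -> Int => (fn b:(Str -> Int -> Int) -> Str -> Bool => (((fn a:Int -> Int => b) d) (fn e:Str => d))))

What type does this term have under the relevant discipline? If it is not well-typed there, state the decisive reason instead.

not well-typed under relevant — unused: a, e — weakening required
counts: d (λ-bound)=2, b (λ-bound)=1, a (λ-bound)=0, e (λ-bound)=0
use order (left to right): b, d, d
typing: well-typed — term : (Int -> Int) -> ((Str -> Int -> Int) -> Str -> Bool) -> Str -> Bool
summary: ordered ✗, linear ✗, affine ✗, relevant ✗, unrestricted ✓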